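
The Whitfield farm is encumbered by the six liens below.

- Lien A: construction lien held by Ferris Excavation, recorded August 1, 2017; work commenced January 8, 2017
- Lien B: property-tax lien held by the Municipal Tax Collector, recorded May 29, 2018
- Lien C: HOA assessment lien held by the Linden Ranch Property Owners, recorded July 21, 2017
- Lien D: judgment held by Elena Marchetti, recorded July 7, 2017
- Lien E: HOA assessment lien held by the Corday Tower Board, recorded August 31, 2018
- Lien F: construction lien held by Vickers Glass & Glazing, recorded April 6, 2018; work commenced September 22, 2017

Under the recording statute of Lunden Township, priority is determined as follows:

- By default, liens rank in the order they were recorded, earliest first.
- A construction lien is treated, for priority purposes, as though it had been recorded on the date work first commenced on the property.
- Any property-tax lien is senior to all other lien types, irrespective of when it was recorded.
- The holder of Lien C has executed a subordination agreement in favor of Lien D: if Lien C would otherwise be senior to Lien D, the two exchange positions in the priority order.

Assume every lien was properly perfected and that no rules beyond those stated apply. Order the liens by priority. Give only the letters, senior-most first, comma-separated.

Adjusting effective dates: A relates back to January 8, 2017 (work commenced); F relates back to September 22, 2017 (work commenced).
B, as a property-tax lien, has superpriority and ranks first.
The other liens, earliest effective date first: A (January 8, 2017), D (July 7, 2017), C (July 21, 2017), F (September 22, 2017), E (August 31, 2018).
Since C is not senior to D, the subordination leaves the order unchanged.

B, A, D, C, F, E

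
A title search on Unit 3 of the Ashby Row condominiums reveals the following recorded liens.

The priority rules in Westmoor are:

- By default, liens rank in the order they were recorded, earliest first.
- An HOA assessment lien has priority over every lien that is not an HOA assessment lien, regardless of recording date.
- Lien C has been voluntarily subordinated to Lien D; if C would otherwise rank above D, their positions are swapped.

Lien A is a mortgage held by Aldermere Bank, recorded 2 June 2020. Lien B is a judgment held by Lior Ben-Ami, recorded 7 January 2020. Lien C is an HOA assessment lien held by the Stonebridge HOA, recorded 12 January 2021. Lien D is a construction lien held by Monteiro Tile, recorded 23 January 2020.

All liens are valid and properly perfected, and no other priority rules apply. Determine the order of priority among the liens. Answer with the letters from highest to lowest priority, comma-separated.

D, B, C, A

C is an HOA assessment lien and takes priority over every other lien.
Remaining liens by effective date: B (7 January 2020), D (23 January 2020), A (2 June 2020).
C is senior to D before the subordination, so the two trade places.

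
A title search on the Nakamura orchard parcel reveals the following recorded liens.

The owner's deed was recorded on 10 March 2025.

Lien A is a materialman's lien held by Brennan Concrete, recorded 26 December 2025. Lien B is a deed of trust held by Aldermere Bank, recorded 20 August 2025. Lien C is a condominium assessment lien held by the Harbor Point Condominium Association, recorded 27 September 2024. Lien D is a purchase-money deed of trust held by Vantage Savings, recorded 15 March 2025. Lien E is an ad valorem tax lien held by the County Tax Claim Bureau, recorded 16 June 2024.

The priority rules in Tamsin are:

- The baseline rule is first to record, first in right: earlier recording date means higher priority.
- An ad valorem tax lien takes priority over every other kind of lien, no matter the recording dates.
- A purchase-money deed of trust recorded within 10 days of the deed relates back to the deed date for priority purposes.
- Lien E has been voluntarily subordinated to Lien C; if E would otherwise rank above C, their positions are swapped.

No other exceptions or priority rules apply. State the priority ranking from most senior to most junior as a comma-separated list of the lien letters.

First, effective dates: D's effective date is the deed date, 10 March 2025.
E, as an ad valorem tax lien, has superpriority and ranks first.
Remaining liens by effective date: C (27 September 2024), D (10 March 2025), B (20 August 2025), A (26 December 2025).
E is senior to C before the subordination, so the two trade places.

C, E, D, B, A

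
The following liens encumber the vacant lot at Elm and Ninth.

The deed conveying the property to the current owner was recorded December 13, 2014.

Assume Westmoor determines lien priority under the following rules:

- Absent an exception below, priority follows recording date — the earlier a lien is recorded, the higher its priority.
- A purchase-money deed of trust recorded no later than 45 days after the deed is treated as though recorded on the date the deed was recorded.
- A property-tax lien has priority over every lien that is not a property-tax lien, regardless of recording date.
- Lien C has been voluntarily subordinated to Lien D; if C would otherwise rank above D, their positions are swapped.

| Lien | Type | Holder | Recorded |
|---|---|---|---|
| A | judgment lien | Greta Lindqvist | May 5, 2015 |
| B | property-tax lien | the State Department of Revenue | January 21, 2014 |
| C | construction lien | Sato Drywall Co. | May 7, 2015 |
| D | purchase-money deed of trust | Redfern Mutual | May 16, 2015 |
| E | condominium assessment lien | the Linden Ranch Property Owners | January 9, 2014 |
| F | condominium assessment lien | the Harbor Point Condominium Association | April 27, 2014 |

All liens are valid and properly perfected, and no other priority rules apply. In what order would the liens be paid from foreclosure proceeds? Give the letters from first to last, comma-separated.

B, E, F, A, D, C

First, effective dates: D missed the 45-day window (154 days after the deed), so its recording date stands.
B is a property-tax lien, so it outranks all other liens regardless of date.
Ordering the rest by effective date: E (January 9, 2014), F (April 27, 2014), A (May 5, 2015), C (May 7, 2015), D (May 16, 2015).
C is senior to D before the subordination, so the two trade places.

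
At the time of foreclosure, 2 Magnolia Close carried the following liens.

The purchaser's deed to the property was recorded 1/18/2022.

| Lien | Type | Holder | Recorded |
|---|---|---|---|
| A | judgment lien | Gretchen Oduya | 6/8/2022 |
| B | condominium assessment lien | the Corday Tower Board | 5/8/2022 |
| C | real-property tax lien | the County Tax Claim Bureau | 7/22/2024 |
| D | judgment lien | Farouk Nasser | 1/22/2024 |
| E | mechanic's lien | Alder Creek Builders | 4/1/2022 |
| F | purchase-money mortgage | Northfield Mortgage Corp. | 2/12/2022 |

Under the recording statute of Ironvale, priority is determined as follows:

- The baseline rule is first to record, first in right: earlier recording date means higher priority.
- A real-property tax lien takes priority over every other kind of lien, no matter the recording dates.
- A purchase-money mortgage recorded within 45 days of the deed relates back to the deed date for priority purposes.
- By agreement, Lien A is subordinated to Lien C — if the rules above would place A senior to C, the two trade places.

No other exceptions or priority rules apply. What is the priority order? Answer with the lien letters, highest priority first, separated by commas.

C, F, E, B, A, D

Effective dates after the stated exceptions: F relates back to the deed date 1/18/2022.
C is a real-property tax lien, so it outranks all other liens regardless of date.
Ordering the rest by effective date: F (1/18/2022), E (4/1/2022), B (5/8/2022), A (6/8/2022), D (1/22/2024).
A already ranks below C; the subordination has no effect.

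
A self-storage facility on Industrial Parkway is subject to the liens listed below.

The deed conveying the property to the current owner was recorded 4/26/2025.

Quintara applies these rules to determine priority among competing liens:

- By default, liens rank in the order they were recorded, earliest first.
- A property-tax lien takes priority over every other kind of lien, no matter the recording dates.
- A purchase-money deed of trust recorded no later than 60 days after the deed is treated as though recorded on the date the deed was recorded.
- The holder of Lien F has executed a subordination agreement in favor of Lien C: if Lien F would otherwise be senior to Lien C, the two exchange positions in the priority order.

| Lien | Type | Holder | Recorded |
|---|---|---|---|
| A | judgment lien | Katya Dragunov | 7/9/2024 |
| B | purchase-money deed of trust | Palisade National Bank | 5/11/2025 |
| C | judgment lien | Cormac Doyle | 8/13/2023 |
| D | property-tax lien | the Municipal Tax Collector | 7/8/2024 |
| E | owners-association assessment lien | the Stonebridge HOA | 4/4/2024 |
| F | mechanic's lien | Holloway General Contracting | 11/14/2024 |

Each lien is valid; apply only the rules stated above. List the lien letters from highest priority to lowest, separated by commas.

D, C, E, A, F, B

Adjusting effective dates: B was recorded within the 60-day window, so its effective date is the deed date 4/26/2025.
As a property-tax lien, D is senior to every other lien.
Among the remaining liens, by effective date: C (8/13/2023), E (4/4/2024), A (7/9/2024), F (11/14/2024), B (4/26/2025).
F already ranks below C; the subordination has no effect.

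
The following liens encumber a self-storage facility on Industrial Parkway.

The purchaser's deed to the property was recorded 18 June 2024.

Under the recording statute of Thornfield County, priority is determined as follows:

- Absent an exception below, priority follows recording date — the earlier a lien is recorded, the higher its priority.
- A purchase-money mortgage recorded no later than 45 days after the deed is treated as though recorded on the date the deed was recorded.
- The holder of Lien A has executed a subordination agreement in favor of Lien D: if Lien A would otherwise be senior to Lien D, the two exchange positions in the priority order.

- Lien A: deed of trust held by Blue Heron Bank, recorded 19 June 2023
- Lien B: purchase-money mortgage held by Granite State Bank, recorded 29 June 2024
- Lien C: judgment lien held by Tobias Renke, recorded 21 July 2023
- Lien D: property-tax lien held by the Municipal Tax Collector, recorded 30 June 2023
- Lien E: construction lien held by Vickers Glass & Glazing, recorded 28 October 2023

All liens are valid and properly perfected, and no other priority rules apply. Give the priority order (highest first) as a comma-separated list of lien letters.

First, effective dates: B was recorded within the 45-day window, so its effective date is the deed date 18 June 2024.
By effective date: A (19 June 2023), D (30 June 2023), C (21 July 2023), E (28 October 2023), B (18 June 2024).
A would otherwise be senior to D, so under the subordination agreement A and D exchange positions.

D, A, C, E, B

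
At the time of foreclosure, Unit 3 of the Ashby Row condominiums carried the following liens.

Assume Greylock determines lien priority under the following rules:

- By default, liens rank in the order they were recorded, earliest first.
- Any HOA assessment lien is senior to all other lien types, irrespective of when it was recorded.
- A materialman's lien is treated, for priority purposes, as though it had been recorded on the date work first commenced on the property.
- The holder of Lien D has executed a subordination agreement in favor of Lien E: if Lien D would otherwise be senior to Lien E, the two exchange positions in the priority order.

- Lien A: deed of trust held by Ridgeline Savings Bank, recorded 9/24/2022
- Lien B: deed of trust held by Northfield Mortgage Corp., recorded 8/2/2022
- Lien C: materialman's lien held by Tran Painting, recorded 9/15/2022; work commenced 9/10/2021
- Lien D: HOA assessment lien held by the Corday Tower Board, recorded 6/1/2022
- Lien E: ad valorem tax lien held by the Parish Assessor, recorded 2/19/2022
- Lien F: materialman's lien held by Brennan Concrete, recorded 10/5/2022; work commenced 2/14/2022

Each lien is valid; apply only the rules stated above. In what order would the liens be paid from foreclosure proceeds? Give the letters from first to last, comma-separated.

First, effective dates: C relates back to 9/10/2021 (work commenced); F's effective date is 2/14/2022, when work began.
As an HOA assessment lien, D is senior to every other lien.
Remaining liens by effective date: C (9/10/2021), F (2/14/2022), E (2/19/2022), B (8/2/2022), A (9/24/2022).
D is senior to E before the subordination, so the two trade places.

E, C, F, D, B, A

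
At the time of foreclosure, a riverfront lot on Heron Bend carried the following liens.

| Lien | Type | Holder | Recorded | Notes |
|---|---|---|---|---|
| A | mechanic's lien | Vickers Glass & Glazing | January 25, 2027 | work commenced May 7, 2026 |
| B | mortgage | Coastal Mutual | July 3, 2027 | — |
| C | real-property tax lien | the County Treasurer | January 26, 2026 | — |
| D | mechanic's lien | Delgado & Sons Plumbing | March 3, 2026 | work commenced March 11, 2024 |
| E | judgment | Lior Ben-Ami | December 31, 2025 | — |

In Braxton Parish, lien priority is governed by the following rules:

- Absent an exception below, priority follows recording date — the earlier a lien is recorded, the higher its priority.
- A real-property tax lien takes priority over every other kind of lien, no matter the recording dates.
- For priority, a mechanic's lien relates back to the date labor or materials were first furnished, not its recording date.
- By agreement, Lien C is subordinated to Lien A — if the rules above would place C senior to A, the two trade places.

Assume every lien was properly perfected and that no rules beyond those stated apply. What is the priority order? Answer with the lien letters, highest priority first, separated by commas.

Effective dates after the stated exceptions: A's effective date is May 7, 2026, when work began; D relates back to March 11, 2024 (work commenced).
C is a real-property tax lien and takes priority over every other lien.
Remaining liens by effective date: D (March 11, 2024), E (December 31, 2025), A (May 7, 2026), B (July 3, 2027).
C is senior to A before the subordination, so the two trade places.

A, D, E, C, B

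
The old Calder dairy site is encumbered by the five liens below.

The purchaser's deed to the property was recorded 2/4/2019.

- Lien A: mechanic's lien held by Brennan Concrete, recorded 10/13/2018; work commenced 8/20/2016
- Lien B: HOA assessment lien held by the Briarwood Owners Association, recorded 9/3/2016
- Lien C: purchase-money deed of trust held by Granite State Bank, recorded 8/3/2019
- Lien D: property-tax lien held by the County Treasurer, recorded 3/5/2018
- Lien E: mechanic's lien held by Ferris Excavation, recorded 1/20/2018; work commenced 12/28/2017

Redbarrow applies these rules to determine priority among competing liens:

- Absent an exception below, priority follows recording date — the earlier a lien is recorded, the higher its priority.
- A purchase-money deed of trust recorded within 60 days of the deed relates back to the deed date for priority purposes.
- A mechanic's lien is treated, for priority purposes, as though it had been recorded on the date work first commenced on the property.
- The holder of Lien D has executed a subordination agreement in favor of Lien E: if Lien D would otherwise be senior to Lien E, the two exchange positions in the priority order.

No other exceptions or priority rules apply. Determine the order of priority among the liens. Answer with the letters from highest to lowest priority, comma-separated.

A, B, E, D, C

Adjusting effective dates: A is treated as recorded 8/20/2016, the work-commencement date; C missed the 60-day window (180 days after the deed), so its recording date stands; E relates back to 12/28/2017 (work commenced).
Ordering by effective date: A (8/20/2016), B (9/3/2016), E (12/28/2017), D (3/5/2018), C (8/3/2019).
D already ranks below E; the subordination has no effect.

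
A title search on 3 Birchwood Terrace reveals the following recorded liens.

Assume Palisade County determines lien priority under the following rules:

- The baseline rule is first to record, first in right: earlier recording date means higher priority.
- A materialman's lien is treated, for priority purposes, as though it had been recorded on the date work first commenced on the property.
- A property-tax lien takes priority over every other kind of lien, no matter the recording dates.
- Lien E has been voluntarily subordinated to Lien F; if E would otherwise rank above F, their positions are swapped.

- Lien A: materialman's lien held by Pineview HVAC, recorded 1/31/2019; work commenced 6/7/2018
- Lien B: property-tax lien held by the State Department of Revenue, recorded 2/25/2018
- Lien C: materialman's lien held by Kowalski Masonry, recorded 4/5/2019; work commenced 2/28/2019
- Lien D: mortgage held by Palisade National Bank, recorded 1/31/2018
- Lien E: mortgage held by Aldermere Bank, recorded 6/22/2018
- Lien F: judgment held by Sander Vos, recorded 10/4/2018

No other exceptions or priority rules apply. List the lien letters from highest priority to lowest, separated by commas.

Adjusting effective dates: A's effective date is 6/7/2018, when work began; C's effective date is 2/28/2019, when work began.
B, as a property-tax lien, has superpriority and ranks first.
The other liens, earliest effective date first: D (1/31/2018), A (6/7/2018), E (6/22/2018), F (10/4/2018), C (2/28/2019).
E would otherwise be senior to F, so under the subordination agreement E and F exchange positions.

B, D, A, F, E, C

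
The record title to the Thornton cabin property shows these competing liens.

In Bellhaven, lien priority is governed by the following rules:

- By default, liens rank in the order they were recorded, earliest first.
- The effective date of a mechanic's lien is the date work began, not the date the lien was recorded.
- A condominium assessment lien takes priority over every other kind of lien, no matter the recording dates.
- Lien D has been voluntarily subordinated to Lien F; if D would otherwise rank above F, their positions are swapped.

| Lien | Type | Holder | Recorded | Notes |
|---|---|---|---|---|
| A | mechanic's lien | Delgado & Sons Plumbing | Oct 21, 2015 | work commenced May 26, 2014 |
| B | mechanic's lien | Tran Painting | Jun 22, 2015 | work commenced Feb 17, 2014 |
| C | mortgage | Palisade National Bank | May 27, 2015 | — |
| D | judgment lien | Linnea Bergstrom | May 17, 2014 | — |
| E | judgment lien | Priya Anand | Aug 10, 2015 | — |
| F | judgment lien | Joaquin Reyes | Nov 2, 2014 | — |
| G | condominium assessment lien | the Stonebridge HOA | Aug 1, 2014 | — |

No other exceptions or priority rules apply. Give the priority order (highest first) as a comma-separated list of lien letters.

G, B, F, A, D, C, E

Adjusting effective dates: A's effective date is May 26, 2014, when work began; B is treated as recorded Feb 17, 2014, the work-commencement date.
G is a condominium assessment lien, so it outranks all other liens regardless of date.
Remaining liens by effective date: B (Feb 17, 2014), D (May 17, 2014), A (May 26, 2014), F (Nov 2, 2014), C (May 27, 2015), E (Aug 10, 2015).
D would otherwise be senior to F, so under the subordination agreement D and F exchange positions.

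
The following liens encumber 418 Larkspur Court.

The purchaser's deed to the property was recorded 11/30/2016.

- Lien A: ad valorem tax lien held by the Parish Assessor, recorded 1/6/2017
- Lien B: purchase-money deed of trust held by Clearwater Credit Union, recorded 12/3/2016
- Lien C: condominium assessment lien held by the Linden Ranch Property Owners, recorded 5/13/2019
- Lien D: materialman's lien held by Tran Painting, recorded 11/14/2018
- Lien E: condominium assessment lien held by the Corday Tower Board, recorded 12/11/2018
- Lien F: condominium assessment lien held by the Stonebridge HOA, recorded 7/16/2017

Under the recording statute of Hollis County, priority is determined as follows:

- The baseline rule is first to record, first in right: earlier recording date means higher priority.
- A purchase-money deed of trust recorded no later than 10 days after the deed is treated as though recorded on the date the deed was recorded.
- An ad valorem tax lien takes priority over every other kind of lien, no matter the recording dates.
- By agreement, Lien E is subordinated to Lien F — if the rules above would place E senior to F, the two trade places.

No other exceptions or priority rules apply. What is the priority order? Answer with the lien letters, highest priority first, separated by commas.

Effective dates: B was recorded within the 10-day window, so its effective date is the deed date 11/30/2016.
A is an ad valorem tax lien, so it outranks all other liens regardless of date.
Among the remaining liens, by effective date: B (11/30/2016), F (7/16/2017), D (11/14/2018), E (12/11/2018), C (5/13/2019).
Since E is not senior to F, the subordination leaves the order unchanged.

A, B, F, D, E, C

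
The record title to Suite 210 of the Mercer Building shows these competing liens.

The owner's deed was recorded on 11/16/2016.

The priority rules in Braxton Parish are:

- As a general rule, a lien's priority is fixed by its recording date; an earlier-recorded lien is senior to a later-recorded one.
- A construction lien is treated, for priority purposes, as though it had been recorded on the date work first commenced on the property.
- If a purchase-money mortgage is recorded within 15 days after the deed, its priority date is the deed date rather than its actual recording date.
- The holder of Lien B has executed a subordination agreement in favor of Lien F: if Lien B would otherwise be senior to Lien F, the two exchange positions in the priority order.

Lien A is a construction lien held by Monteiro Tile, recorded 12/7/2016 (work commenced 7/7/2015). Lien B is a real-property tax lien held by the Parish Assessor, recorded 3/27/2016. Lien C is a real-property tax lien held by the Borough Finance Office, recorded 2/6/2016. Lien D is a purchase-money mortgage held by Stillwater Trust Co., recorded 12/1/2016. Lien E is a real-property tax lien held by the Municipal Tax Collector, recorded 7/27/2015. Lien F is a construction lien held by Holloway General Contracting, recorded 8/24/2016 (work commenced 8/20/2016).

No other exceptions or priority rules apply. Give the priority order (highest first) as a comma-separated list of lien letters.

A, E, C, F, B, D

Adjusting effective dates: A is treated as recorded 7/7/2015, the work-commencement date; D relates back to the deed date 11/16/2016; F's effective date is 8/20/2016, when work began.
Ordering by effective date: A (7/7/2015), E (7/27/2015), C (2/6/2016), B (3/27/2016), F (8/20/2016), D (11/16/2016).
B is senior to F before the subordination, so the two trade places.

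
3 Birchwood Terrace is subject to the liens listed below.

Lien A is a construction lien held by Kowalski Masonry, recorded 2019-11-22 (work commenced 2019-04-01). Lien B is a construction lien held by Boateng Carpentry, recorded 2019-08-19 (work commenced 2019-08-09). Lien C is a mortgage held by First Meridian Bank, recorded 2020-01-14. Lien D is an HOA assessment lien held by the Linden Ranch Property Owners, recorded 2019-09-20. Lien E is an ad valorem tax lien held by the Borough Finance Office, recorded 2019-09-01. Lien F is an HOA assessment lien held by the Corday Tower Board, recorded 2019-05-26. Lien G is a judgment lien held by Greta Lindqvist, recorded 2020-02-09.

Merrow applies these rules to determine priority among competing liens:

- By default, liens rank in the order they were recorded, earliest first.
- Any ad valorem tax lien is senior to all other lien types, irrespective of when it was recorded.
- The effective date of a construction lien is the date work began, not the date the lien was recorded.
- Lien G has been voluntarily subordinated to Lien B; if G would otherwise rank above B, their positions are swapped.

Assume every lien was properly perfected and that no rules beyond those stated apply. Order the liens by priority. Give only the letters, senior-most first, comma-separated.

E, A, F, B, D, C, G

Adjusting effective dates: A relates back to 2019-04-01 (work commenced); B is treated as recorded 2019-08-09, the work-commencement date.
E is an ad valorem tax lien and takes priority over every other lien.
Ordering the rest by effective date: A (2019-04-01), F (2019-05-26), B (2019-08-09), D (2019-09-20), C (2020-01-14), G (2020-02-09).
Since G is not senior to B, the subordination leaves the order unchanged.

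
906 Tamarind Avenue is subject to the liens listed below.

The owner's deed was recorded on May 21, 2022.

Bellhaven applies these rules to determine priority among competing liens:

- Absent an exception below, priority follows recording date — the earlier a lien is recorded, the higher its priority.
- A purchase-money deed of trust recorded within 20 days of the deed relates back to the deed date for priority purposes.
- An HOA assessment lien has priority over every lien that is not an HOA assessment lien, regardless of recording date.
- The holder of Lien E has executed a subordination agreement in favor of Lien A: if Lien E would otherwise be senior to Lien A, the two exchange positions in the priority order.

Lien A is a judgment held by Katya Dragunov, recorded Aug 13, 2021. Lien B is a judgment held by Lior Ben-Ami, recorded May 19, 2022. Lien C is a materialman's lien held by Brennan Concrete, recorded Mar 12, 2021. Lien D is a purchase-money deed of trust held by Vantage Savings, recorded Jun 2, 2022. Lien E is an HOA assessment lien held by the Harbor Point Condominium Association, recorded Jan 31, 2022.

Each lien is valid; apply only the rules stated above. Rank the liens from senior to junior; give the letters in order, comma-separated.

First, effective dates: D's effective date is the deed date, May 21, 2022.
As an HOA assessment lien, E is senior to every other lien.
Remaining liens by effective date: C (Mar 12, 2021), A (Aug 13, 2021), B (May 19, 2022), D (May 21, 2022).
The subordination applies — E was senior to A — so E and A swap.

A, C, E, B, D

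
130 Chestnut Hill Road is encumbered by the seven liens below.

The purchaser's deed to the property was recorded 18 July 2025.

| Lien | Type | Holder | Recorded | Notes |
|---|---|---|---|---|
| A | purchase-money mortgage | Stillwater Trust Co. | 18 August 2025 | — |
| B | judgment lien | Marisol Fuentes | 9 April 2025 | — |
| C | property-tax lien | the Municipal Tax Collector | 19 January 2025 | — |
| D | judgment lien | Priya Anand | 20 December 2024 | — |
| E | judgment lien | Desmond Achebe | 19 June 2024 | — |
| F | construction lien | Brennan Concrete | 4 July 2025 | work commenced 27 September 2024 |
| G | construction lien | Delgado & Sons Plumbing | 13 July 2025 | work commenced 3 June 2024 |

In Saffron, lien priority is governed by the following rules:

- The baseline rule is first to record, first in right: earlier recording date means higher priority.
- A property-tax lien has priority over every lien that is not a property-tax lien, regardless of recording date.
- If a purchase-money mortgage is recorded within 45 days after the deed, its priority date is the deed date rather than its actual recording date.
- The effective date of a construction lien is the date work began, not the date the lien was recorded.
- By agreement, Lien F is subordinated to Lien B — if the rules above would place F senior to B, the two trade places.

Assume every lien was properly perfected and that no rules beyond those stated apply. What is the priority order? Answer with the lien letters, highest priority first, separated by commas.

First, effective dates: A relates back to the deed date 18 July 2025; F relates back to 27 September 2024 (work commenced); G's effective date is 3 June 2024, when work began.
C is a property-tax lien and takes priority over every other lien.
The other liens, earliest effective date first: G (3 June 2024), E (19 June 2024), F (27 September 2024), D (20 December 2024), B (9 April 2025), A (18 July 2025).
F is senior to B before the subordination, so the two trade places.

C, G, E, B, D, F, A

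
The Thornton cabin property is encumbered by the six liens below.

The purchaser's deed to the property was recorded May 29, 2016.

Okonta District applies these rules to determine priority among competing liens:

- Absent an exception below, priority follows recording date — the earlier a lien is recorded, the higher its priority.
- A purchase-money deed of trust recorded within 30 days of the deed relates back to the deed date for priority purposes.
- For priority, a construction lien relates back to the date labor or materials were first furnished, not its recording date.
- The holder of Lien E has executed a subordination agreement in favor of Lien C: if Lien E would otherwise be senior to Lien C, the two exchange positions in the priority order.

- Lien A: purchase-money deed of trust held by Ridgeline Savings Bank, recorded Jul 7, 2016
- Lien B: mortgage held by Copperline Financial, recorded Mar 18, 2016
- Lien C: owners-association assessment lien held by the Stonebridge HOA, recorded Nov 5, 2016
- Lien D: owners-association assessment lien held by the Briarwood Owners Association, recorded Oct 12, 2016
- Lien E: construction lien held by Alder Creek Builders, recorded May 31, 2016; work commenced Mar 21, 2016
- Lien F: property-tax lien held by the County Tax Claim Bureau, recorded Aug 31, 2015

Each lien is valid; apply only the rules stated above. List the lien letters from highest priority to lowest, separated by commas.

F, B, C, A, D, E

Adjusting effective dates: A was recorded 39 days after the deed, outside the 30-day window, so it keeps its recording date; E's effective date is Mar 21, 2016, when work began.
Ordering by effective date: F (Aug 31, 2015), B (Mar 18, 2016), E (Mar 21, 2016), A (Jul 7, 2016), D (Oct 12, 2016), C (Nov 5, 2016).
E is senior to C before the subordination, so the two trade places.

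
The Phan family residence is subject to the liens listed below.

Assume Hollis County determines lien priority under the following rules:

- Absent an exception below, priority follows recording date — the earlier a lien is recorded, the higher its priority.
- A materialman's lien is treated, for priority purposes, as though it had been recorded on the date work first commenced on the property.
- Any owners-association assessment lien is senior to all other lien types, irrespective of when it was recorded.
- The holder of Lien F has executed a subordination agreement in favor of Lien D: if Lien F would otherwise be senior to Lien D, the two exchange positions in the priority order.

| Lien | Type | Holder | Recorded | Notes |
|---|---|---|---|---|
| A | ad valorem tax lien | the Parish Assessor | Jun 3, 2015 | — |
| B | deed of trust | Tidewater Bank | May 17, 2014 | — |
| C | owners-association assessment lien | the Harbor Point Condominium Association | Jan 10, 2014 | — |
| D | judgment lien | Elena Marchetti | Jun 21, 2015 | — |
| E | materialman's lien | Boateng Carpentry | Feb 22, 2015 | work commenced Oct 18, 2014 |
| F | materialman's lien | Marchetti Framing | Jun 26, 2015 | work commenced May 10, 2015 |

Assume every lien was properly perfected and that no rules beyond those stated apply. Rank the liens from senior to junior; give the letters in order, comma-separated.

C, B, E, D, A, F

Effective dates: E relates back to Oct 18, 2014 (work commenced); F is treated as recorded May 10, 2015, the work-commencement date.
C, as an owners-association assessment lien, has superpriority and ranks first.
Ordering the rest by effective date: B (May 17, 2014), E (Oct 18, 2014), F (May 10, 2015), A (Jun 3, 2015), D (Jun 21, 2015).
Because F would otherwise rank above D, the subordination swaps them.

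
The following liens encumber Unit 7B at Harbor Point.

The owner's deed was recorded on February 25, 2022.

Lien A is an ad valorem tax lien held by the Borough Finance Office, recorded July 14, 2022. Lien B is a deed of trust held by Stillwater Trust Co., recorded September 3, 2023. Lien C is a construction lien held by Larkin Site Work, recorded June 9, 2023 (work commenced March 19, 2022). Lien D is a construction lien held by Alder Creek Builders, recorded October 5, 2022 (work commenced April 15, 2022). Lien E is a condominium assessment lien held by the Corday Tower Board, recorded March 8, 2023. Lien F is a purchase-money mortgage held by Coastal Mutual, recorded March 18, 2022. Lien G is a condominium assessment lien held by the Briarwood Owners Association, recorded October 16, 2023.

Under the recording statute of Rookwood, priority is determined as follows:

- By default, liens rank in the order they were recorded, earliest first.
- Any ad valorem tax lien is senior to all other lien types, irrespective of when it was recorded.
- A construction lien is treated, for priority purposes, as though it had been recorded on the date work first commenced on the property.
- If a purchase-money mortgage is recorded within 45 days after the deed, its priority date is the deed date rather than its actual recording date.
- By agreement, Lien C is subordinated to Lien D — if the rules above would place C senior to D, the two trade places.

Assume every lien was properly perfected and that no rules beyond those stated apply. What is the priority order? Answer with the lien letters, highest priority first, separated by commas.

Effective dates after the stated exceptions: C is treated as recorded March 19, 2022, the work-commencement date; D relates back to April 15, 2022 (work commenced); F was recorded within the 45-day window, so its effective date is the deed date February 25, 2022.
As an ad valorem tax lien, A is senior to every other lien.
Among the remaining liens, by effective date: F (February 25, 2022), C (March 19, 2022), D (April 15, 2022), E (March 8, 2023), B (September 3, 2023), G (October 16, 2023).
The subordination applies — C was senior to D — so C and D swap.

A, F, D, C, E, B, G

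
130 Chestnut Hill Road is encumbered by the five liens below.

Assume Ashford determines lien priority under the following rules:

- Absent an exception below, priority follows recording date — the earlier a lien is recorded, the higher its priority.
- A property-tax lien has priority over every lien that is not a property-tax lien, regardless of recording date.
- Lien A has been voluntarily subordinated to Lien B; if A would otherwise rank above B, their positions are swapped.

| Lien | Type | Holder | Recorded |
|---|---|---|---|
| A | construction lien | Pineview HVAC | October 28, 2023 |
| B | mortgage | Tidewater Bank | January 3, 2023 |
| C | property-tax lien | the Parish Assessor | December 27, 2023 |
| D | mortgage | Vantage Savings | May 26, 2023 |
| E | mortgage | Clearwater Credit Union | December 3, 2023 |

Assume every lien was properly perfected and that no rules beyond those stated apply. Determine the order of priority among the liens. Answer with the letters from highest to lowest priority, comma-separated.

C, B, D, A, E

C is a property-tax lien and takes priority over every other lien.
The other liens, earliest effective date first: B (January 3, 2023), D (May 26, 2023), A (October 28, 2023), E (December 3, 2023).
A is already junior to B, so the subordination agreement changes nothing.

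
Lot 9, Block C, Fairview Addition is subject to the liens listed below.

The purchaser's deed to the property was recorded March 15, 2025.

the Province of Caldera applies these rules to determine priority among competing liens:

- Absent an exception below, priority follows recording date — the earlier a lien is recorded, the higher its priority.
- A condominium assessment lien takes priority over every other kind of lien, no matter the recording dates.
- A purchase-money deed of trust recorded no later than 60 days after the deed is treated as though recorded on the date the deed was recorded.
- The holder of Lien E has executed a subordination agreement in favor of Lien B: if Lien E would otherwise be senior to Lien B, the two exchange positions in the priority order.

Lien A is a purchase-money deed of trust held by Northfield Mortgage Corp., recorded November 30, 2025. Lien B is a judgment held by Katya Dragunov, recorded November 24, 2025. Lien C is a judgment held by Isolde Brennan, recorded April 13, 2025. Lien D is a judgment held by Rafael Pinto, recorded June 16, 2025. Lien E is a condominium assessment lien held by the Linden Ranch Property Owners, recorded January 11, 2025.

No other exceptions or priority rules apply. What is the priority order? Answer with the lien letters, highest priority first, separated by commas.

B, C, D, E, A

First, effective dates: A was recorded 260 days after the deed, outside the 60-day window, so it keeps its recording date.
E is a condominium assessment lien, so it outranks all other liens regardless of date.
The other liens, earliest effective date first: C (April 13, 2025), D (June 16, 2025), B (November 24, 2025), A (November 30, 2025).
E would otherwise be senior to B, so under the subordination agreement E and B exchange positions.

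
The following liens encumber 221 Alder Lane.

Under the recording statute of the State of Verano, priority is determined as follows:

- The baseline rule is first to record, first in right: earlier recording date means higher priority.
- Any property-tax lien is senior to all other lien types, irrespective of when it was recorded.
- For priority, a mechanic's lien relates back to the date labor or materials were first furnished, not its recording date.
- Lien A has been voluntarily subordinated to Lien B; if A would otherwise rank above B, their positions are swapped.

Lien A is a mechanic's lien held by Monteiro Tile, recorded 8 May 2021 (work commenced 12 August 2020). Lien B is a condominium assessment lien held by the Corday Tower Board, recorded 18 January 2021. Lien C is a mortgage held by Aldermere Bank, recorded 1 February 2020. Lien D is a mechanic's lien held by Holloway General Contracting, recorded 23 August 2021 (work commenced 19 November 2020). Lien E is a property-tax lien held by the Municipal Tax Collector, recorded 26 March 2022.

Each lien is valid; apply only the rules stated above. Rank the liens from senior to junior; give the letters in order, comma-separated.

Effective dates after the stated exceptions: A is treated as recorded 12 August 2020, the work-commencement date; D is treated as recorded 19 November 2020, the work-commencement date.
E is a property-tax lien and takes priority over every other lien.
Remaining liens by effective date: C (1 February 2020), A (12 August 2020), D (19 November 2020), B (18 January 2021).
A is senior to B before the subordination, so the two trade places.

E, C, B, D, A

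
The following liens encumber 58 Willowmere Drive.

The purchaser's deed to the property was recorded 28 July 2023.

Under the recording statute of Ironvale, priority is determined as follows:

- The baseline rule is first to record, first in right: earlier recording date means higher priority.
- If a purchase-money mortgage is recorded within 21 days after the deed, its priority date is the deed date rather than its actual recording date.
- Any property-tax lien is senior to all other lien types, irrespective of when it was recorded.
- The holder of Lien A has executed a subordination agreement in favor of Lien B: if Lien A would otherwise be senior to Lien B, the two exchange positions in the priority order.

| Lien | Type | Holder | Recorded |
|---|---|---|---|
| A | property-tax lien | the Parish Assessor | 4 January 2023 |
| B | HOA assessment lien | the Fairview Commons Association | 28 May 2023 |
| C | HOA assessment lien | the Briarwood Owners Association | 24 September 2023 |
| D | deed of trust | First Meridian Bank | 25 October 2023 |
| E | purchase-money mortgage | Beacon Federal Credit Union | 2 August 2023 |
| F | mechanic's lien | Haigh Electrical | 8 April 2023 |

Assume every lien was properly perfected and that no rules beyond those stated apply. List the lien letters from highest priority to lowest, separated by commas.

Effective dates after the stated exceptions: E's effective date is the deed date, 28 July 2023.
A is a property-tax lien and takes priority over every other lien.
The other liens, earliest effective date first: F (8 April 2023), B (28 May 2023), E (28 July 2023), C (24 September 2023), D (25 October 2023).
The subordination applies — A was senior to B — so A and B swap.

B, F, A, E, C, D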